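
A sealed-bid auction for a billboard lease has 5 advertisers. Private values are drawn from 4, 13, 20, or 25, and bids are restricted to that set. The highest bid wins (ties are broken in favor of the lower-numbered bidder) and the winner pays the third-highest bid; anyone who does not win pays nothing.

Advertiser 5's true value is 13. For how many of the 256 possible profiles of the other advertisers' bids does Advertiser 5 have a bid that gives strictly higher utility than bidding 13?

8

Others bid (4, 4, 4, 13): truth gives 0; bid 20 gives 9 > 0. Violating.
Others bid (4, 4, 4, 20): truth gives 0; bid 25 gives 9 > 0. Violating.
Others bid (4, 4, 13, 4): truth gives 0; bid 20 gives 9 > 0. Violating.
Others bid (4, 4, 20, 4): truth gives 0; bid 25 gives 9 > 0. Violating.
Others bid (4, 4, 4, 4): truth gives 9; no alternative beats it.
Others bid (4, 4, 4, 25): truth gives 0; no alternative beats it.
(Checking all 256 profiles: 8 have a profitable deviation, 248 do not.)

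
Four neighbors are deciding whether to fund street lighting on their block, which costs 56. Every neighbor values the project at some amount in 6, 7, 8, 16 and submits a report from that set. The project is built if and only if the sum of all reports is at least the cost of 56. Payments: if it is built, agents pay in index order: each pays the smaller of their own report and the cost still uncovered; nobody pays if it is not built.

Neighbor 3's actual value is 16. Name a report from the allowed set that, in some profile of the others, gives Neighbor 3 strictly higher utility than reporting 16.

8

Suppose Neighbor 1 reports 16, Neighbor 2 reports 16 and Neighbor 4 reports 16.
Report 16: project built, pays 16, utility 16 - 16 = 0.
Report 8: project built, pays 8, utility 16 - 8 = 8.
So reporting 8 beats truth here (8 > 0).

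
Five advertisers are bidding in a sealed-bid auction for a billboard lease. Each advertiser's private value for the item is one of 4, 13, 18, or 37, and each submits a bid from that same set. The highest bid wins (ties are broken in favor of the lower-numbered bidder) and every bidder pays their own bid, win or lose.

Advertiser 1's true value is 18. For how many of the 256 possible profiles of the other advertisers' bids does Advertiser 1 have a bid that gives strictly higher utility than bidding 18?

Others bid (4, 4, 4, 4): truth gives 0; bid 4 gives 14 > 0. Violating.
Others bid (4, 4, 4, 13): truth gives 0; bid 13 gives 5 > 0. Violating.
Others bid (4, 4, 4, 37): truth gives -18; bid 4 gives -4 > -18. Violating.
Others bid (4, 4, 13, 4): truth gives 0; bid 13 gives 5 > 0. Violating.
Others bid (4, 4, 4, 18): truth gives 0; no alternative beats it.
Others bid (4, 4, 13, 18): truth gives 0; no alternative beats it.
(Checking all 256 profiles: 191 have a profitable deviation, 65 do not.)

191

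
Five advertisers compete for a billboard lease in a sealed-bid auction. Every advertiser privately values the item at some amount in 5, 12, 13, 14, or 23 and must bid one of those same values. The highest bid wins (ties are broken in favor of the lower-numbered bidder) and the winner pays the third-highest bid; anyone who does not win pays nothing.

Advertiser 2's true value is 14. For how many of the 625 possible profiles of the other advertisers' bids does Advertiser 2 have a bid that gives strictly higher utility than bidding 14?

Others bid (5, 5, 5, 23): truth gives 0; bid 23 gives 9 > 0. Violating.
Others bid (5, 5, 12, 23): truth gives 0; bid 23 gives 2 > 0. Violating.
Others bid (5, 5, 13, 23): truth gives 0; bid 23 gives 1 > 0. Violating.
Others bid (5, 5, 23, 5): truth gives 0; bid 23 gives 9 > 0. Violating.
Others bid (5, 5, 5, 5): truth gives 9; no alternative beats it.
Others bid (5, 5, 5, 12): truth gives 9; no alternative beats it.
(Checking all 625 profiles: 108 have a profitable deviation, 517 do not.)

108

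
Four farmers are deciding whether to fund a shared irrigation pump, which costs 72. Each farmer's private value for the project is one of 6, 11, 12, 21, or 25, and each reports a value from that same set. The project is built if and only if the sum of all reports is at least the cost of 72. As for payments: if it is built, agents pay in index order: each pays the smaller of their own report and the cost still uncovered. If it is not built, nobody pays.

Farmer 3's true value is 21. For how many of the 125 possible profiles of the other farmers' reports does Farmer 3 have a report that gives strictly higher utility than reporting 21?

Others report (11, 25, 25): truth gives 0; report 11 gives 10 > 0. Violating.
Others report (12, 25, 25): truth gives 0; report 11 gives 10 > 0. Violating.
Others report (21, 21, 21): truth gives 0; report 11 gives 10 > 0. Violating.
Others report (21, 21, 25): truth gives 0; report 6 gives 15 > 0. Violating.
Others report (6, 6, 6): truth gives 0; no alternative beats it.
Others report (6, 6, 11): truth gives 0; no alternative beats it.
(Checking all 125 profiles: 14 have a profitable deviation, 111 do not.)

14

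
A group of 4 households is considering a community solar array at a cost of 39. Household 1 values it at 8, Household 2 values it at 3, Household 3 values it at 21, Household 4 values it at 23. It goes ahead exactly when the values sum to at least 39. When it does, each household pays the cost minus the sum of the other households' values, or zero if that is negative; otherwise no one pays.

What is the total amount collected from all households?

Total value 55 ≥ cost 39, so it is built.
Household 1: others sum to 47; max(0, 39 - 47) = 0.
Household 2: others sum to 52; max(0, 39 - 52) = 0.
Household 3: others sum to 34; max(0, 39 - 34) = 5.
Household 4: others sum to 32; max(0, 39 - 32) = 7.
Total collected = 0 + 0 + 5 + 7 = 12.

12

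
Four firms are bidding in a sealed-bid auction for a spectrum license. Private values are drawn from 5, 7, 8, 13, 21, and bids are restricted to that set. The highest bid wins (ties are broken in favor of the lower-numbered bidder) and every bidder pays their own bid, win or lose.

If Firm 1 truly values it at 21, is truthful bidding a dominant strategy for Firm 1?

No

Consider the case where Firm 2 bids 5, Firm 3 bids 5 and Firm 4 bids 5.
Truthful bid 21: wins, pays 21, utility 21 - 21 = 0.
Bid 5 instead: wins, pays 5, utility 21 - 5 = 16.
Since 16 > 0, bidding 5 is strictly better here, so truthful bidding is not dominant.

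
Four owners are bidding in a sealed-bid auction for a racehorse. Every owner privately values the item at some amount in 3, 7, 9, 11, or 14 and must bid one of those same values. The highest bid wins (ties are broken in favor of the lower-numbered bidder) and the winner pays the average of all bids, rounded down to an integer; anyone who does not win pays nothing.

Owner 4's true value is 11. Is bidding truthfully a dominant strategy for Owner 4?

Consider the case where Owner 1 bids 3, Owner 2 bids 3 and Owner 3 bids 3.
Truthful bid 11: wins, pays 5, utility 11 - 5 = 6.
Bid 7 instead: wins, pays 4, utility 11 - 4 = 7.
Since 7 > 6, bidding 7 is strictly better here, so truthful bidding is not dominant.

No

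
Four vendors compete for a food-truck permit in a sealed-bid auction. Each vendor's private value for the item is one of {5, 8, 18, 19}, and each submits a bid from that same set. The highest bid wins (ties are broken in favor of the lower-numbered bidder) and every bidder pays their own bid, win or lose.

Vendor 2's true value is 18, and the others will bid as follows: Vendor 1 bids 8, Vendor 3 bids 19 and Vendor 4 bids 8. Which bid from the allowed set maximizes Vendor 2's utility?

19

Bid 5: loses but pays 5, utility -5.
Bid 8: loses but pays 8, utility -8.
Bid 18: loses but pays 18, utility -18.
Bid 19: wins, pays 19, utility 18 - 19 = -1.
The best choice is 19 with utility -1.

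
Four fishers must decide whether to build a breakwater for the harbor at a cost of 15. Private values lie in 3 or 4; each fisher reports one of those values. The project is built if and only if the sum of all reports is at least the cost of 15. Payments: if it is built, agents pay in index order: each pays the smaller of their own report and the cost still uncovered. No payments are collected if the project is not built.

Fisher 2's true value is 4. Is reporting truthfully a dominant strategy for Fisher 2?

No

Consider the case where Fisher 1 reports 4, Fisher 3 reports 4 and Fisher 4 reports 4.
Truthful report 4: project built, pays 4, utility 4 - 4 = 0.
Report 3 instead: project built, pays 3, utility 4 - 3 = 1.
Since 1 > 0, reporting 3 is strictly better here, so truthful reporting is not dominant.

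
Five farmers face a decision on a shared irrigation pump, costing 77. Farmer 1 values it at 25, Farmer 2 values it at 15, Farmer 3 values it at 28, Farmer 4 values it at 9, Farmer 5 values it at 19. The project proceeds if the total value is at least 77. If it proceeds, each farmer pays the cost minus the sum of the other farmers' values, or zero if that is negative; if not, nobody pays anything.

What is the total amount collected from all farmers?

15

Total value 96 ≥ cost 77, so it is built.
Farmer 1: others sum to 71; max(0, 77 - 71) = 6.
Farmer 2: others sum to 81; max(0, 77 - 81) = 0.
Farmer 3: others sum to 68; max(0, 77 - 68) = 9.
Farmer 4: others sum to 87; max(0, 77 - 87) = 0.
Farmer 5: others sum to 77; max(0, 77 - 77) = 0.
Total collected = 6 + 0 + 9 + 0 + 0 = 15.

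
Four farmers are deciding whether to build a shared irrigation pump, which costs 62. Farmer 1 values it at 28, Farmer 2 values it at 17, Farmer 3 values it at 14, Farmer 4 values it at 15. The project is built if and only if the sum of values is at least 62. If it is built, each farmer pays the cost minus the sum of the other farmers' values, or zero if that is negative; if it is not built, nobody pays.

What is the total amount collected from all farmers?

Total value 74 ≥ cost 62, so it is built.
Farmer 1: others sum to 46; max(0, 62 - 46) = 16.
Farmer 2: others sum to 57; max(0, 62 - 57) = 5.
Farmer 3: others sum to 60; max(0, 62 - 60) = 2.
Farmer 4: others sum to 59; max(0, 62 - 59) = 3.
Total collected = 16 + 5 + 2 + 3 = 26.

26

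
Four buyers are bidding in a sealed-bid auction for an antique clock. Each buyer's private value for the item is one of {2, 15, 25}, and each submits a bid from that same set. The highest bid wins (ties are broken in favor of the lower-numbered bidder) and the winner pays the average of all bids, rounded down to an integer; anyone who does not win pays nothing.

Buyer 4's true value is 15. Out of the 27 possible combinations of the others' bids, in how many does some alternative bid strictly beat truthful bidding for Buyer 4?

Others bid (2, 2, 15): truth gives 0; bid 25 gives 4 > 0. Violating.
Others bid (2, 15, 2): truth gives 0; bid 25 gives 4 > 0. Violating.
Others bid (2, 15, 15): truth gives 0; bid 25 gives 1 > 0. Violating.
Others bid (15, 2, 2): truth gives 0; bid 25 gives 4 > 0. Violating.
Others bid (2, 2, 2): truth gives 10; no alternative beats it.
Others bid (2, 2, 25): truth gives 0; no alternative beats it.
(Checking all 27 profiles: 6 have a profitable deviation, 21 do not.)

6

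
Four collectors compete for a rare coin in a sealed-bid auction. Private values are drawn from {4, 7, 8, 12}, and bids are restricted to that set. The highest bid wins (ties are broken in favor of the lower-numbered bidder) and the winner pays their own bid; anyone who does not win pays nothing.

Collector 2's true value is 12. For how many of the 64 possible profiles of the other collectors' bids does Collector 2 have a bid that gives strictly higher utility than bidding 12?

Others bid (4, 4, 4): truth gives 0; bid 7 gives 5 > 0. Violating.
Others bid (4, 4, 7): truth gives 0; bid 7 gives 5 > 0. Violating.
Others bid (4, 4, 8): truth gives 0; bid 8 gives 4 > 0. Violating.
Others bid (4, 7, 4): truth gives 0; bid 7 gives 5 > 0. Violating.
Others bid (4, 4, 12): truth gives 0; no alternative beats it.
Others bid (4, 7, 12): truth gives 0; no alternative beats it.
(Checking all 64 profiles: 18 have a profitable deviation, 46 do not.)

18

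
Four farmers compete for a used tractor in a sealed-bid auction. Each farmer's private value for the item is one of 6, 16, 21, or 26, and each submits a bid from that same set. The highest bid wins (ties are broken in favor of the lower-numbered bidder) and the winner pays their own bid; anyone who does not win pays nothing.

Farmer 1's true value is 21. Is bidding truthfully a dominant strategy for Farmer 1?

No

Consider the case where Farmer 2 bids 6, Farmer 3 bids 6 and Farmer 4 bids 6.
Truthful bid 21: wins, pays 21, utility 21 - 21 = 0.
Bid 6 instead: wins, pays 6, utility 21 - 6 = 15.
Since 15 > 0, bidding 6 is strictly better here, so truthful bidding is not dominant.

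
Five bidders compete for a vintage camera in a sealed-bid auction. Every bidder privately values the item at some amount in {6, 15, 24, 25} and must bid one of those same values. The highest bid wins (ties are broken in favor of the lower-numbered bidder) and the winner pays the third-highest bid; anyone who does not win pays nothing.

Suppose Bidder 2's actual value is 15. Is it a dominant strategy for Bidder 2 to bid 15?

No

Consider the case where Bidder 1 bids 6, Bidder 3 bids 6, Bidder 4 bids 6 and Bidder 5 bids 24.
Truthful bid 15: loses, pays 0, utility 0.
Bid 24 instead: wins, pays 6, utility 15 - 6 = 9.
Since 9 > 0, bidding 24 is strictly better here, so truthful bidding is not dominant.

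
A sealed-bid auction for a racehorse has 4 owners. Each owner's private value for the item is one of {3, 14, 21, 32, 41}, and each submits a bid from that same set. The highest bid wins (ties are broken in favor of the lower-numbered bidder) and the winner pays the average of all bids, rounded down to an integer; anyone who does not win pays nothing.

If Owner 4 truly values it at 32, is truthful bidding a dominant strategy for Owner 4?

Consider the case where Owner 1 bids 3, Owner 2 bids 3 and Owner 3 bids 3.
Truthful bid 32: wins, pays 10, utility 32 - 10 = 22.
Bid 14 instead: wins, pays 5, utility 32 - 5 = 27.
Since 27 > 22, bidding 14 is strictly better here, so truthful bidding is not dominant.

No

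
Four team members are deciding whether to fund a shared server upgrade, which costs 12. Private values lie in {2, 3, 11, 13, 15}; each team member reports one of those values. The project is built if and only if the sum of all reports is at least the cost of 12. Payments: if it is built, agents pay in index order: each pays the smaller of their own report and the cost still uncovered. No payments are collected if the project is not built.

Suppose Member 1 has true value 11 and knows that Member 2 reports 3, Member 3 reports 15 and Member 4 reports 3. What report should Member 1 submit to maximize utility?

2

Report 2: project built, pays 2, utility 11 - 2 = 9.
Report 3: project built, pays 3, utility 11 - 3 = 8.
Report 11: project built, pays 11, utility 11 - 11 = 0.
Report 13: project built, pays 12, utility 11 - 12 = -1.
Report 15: project built, pays 12, utility 11 - 12 = -1.
The best choice is 2 with utility 9.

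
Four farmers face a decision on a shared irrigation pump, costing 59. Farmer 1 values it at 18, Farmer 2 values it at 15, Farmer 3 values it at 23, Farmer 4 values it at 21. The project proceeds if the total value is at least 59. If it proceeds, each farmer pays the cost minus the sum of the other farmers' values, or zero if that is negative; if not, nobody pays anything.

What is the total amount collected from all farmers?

8

Total value 77 ≥ cost 59, so it is built.
Farmer 1: others sum to 59; max(0, 59 - 59) = 0.
Farmer 2: others sum to 62; max(0, 59 - 62) = 0.
Farmer 3: others sum to 54; max(0, 59 - 54) = 5.
Farmer 4: others sum to 56; max(0, 59 - 56) = 3.
Total collected = 0 + 0 + 5 + 3 = 8.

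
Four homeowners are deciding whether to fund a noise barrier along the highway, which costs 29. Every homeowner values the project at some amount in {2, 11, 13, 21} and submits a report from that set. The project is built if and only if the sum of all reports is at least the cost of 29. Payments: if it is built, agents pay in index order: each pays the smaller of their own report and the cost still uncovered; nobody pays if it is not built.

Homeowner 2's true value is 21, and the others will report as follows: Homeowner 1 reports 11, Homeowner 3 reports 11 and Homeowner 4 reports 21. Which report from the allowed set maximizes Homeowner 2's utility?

Report 2: project built, pays 2, utility 21 - 2 = 19.
Report 11: project built, pays 11, utility 21 - 11 = 10.
Report 13: project built, pays 13, utility 21 - 13 = 8.
Report 21: project built, pays 18, utility 21 - 18 = 3.
The best choice is 2 with utility 19.

2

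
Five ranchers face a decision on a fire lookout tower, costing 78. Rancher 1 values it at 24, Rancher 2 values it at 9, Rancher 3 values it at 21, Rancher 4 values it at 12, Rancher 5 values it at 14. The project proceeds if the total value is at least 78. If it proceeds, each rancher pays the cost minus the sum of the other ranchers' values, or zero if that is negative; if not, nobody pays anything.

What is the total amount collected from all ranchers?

70

Total value 80 ≥ cost 78, so it is built.
Rancher 1: others sum to 56; max(0, 78 - 56) = 22.
Rancher 2: others sum to 71; max(0, 78 - 71) = 7.
Rancher 3: others sum to 59; max(0, 78 - 59) = 19.
Rancher 4: others sum to 68; max(0, 78 - 68) = 10.
Rancher 5: others sum to 66; max(0, 78 - 66) = 12.
Total collected = 22 + 7 + 19 + 10 + 12 = 70.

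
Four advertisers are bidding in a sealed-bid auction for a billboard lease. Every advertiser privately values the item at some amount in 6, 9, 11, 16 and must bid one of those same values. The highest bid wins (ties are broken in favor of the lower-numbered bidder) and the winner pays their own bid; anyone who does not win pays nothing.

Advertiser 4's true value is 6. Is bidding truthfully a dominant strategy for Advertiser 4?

Check each profile of the others' bids and compare truth against every alternative bid.
Others bid (6, 6, 6): truth gives 0, best alternative gives -3.
Others bid (6, 6, 9): truth gives 0, best alternative gives 0.
Others bid (6, 6, 11): truth gives 0, best alternative gives 0.
Others bid (6, 6, 16): truth gives 0, best alternative gives 0.
Others bid (6, 9, 6): truth gives 0, best alternative gives 0.
Others bid (6, 9, 9): truth gives 0, best alternative gives 0.
(Remaining 58 profiles checked similarly; truth is weakly best in each.)
In every case the truthful bid is at least as good as any alternative, so it is a dominant strategy.

Yes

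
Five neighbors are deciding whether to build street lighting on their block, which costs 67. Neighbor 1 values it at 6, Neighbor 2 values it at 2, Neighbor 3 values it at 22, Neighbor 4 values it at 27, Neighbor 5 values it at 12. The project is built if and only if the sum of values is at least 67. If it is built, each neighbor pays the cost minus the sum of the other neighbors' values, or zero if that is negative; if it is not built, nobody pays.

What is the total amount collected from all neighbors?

59

Total value 69 ≥ cost 67, so it is built.
Neighbor 1: others sum to 63; max(0, 67 - 63) = 4.
Neighbor 2: others sum to 67; max(0, 67 - 67) = 0.
Neighbor 3: others sum to 47; max(0, 67 - 47) = 20.
Neighbor 4: others sum to 42; max(0, 67 - 42) = 25.
Neighbor 5: others sum to 57; max(0, 67 - 57) = 10.
Total collected = 4 + 0 + 20 + 25 + 10 = 59.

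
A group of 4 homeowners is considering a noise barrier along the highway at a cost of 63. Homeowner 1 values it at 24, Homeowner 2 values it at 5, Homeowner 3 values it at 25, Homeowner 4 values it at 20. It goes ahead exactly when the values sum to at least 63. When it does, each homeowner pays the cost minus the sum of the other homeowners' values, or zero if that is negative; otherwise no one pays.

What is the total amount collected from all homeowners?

36

Total value 74 ≥ cost 63, so it is built.
Homeowner 1: others sum to 50; max(0, 63 - 50) = 13.
Homeowner 2: others sum to 69; max(0, 63 - 69) = 0.
Homeowner 3: others sum to 49; max(0, 63 - 49) = 14.
Homeowner 4: others sum to 54; max(0, 63 - 54) = 9.
Total collected = 13 + 0 + 14 + 9 = 36.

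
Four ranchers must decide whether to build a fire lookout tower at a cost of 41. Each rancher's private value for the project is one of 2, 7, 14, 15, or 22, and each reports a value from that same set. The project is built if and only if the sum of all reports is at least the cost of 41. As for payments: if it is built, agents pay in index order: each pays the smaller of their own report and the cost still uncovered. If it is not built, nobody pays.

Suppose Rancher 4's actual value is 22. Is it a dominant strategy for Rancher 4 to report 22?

Check each profile of the others' reports and compare truth against every alternative report.
Others report (2, 7, 15): truth gives 5, best alternative gives 0.
Others report (2, 15, 7): truth gives 5, best alternative gives 0.
Others report (7, 2, 15): truth gives 5, best alternative gives 0.
Others report (7, 15, 2): truth gives 5, best alternative gives 0.
Others report (15, 2, 7): truth gives 5, best alternative gives 0.
Others report (15, 7, 2): truth gives 5, best alternative gives 0.
(Remaining 119 profiles checked similarly; truth is weakly best in each.)
In every case the truthful report is at least as good as any alternative, so it is a dominant strategy.

Yes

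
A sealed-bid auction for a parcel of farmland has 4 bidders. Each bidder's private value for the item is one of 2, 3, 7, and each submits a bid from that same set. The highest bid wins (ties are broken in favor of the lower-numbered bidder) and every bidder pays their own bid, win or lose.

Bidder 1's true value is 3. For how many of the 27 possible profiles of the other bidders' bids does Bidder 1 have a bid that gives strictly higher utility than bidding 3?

20

Others bid (2, 2, 2): truth gives 0; bid 2 gives 1 > 0. Violating.
Others bid (2, 2, 7): truth gives -3; bid 2 gives -2 > -3. Violating.
Others bid (2, 3, 7): truth gives -3; bid 2 gives -2 > -3. Violating.
Others bid (2, 7, 2): truth gives -3; bid 2 gives -2 > -3. Violating.
Others bid (2, 2, 3): truth gives 0; no alternative beats it.
Others bid (2, 3, 2): truth gives 0; no alternative beats it.
(Checking all 27 profiles: 20 have a profitable deviation, 7 do not.)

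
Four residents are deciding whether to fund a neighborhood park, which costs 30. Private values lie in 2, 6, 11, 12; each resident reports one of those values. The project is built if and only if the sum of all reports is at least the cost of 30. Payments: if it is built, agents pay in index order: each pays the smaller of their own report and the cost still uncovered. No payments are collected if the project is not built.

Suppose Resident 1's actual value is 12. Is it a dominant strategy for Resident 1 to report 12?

Consider the case where Resident 2 reports 2, Resident 3 reports 6 and Resident 4 reports 11.
Truthful report 12: project built, pays 12, utility 12 - 12 = 0.
Report 11 instead: project built, pays 11, utility 12 - 11 = 1.
Since 1 > 0, reporting 11 is strictly better here, so truthful reporting is not dominant.

No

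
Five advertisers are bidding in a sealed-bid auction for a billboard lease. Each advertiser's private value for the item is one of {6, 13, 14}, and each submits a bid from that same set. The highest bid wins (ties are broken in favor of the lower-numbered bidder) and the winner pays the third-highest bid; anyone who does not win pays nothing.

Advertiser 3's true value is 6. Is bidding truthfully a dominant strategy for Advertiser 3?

Yes

Check each profile of the others' bids and compare truth against every alternative bid.
Others bid (6, 6, 13, 13): truth gives 0, best alternative gives -7.
Others bid (6, 6, 6, 6): truth gives 0, best alternative gives 0.
Others bid (6, 6, 6, 13): truth gives 0, best alternative gives 0.
Others bid (6, 6, 6, 14): truth gives 0, best alternative gives 0.
Others bid (6, 6, 13, 6): truth gives 0, best alternative gives 0.
Others bid (6, 6, 13, 14): truth gives 0, best alternative gives 0.
(Remaining 75 profiles checked similarly; truth is weakly best in each.)
In every case the truthful bid is at least as good as any alternative, so it is a dominant strategy.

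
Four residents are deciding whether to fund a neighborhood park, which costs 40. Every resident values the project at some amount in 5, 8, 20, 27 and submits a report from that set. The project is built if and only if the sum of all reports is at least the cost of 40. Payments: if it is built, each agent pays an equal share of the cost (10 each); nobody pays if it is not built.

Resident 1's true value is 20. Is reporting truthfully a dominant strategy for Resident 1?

Consider the case where Resident 2 reports 5, Resident 3 reports 5 and Resident 4 reports 5.
Truthful report 20: project not built, utility 0.
Report 27 instead: project built, pays 10, utility 20 - 10 = 10.
Since 10 > 0, reporting 27 is strictly better here, so truthful reporting is not dominant.

No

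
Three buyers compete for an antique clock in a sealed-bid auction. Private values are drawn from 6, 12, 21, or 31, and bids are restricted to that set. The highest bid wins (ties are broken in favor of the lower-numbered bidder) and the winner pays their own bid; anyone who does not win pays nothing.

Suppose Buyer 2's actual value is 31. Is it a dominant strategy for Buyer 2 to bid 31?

No

Consider the case where Buyer 1 bids 6 and Buyer 3 bids 6.
Truthful bid 31: wins, pays 31, utility 31 - 31 = 0.
Bid 12 instead: wins, pays 12, utility 31 - 12 = 19.
Since 19 > 0, bidding 12 is strictly better here, so truthful bidding is not dominant.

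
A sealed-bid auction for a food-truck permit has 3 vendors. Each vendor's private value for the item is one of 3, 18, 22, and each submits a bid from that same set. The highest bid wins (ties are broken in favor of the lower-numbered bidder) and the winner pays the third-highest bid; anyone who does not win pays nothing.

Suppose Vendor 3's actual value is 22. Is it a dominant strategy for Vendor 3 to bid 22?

Check each profile of the others' bids and compare truth against every alternative bid.
Others bid (3, 18): truth gives 19, best alternative gives 0.
Others bid (18, 3): truth gives 19, best alternative gives 0.
Others bid (18, 18): truth gives 4, best alternative gives 0.
Others bid (3, 3): truth gives 19, best alternative gives 19.
Others bid (3, 22): truth gives 0, best alternative gives 0.
Others bid (18, 22): truth gives 0, best alternative gives 0.
(Remaining 3 profiles checked similarly; truth is weakly best in each.)
In every case the truthful bid is at least as good as any alternative, so it is a dominant strategy.

Yes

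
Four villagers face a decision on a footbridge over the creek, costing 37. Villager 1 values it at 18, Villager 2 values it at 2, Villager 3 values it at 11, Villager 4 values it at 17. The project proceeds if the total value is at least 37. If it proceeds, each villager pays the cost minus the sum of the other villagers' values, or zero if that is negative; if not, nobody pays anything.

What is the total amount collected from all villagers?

13

Total value 48 ≥ cost 37, so it is built.
Villager 1: others sum to 30; max(0, 37 - 30) = 7.
Villager 2: others sum to 46; max(0, 37 - 46) = 0.
Villager 3: others sum to 37; max(0, 37 - 37) = 0.
Villager 4: others sum to 31; max(0, 37 - 31) = 6.
Total collected = 7 + 0 + 0 + 6 = 13.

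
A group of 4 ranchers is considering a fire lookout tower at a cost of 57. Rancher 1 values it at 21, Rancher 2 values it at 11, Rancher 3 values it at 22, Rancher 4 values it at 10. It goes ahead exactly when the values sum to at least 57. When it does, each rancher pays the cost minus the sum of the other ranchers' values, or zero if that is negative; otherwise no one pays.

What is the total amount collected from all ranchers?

Total value 64 ≥ cost 57, so it is built.
Rancher 1: others sum to 43; max(0, 57 - 43) = 14.
Rancher 2: others sum to 53; max(0, 57 - 53) = 4.
Rancher 3: others sum to 42; max(0, 57 - 42) = 15.
Rancher 4: others sum to 54; max(0, 57 - 54) = 3.
Total collected = 14 + 4 + 15 + 3 = 36.

36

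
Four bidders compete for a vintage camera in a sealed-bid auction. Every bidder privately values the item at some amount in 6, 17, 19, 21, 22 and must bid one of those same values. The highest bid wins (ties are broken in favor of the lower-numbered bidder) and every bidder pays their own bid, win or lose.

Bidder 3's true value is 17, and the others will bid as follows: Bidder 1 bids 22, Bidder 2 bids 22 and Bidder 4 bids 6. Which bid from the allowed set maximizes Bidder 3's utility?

Bid 6: loses but pays 6, utility -6.
Bid 17: loses but pays 17, utility -17.
Bid 19: loses but pays 19, utility -19.
Bid 21: loses but pays 21, utility -21.
Bid 22: loses but pays 22, utility -22.
The best choice is 6 with utility -6.

6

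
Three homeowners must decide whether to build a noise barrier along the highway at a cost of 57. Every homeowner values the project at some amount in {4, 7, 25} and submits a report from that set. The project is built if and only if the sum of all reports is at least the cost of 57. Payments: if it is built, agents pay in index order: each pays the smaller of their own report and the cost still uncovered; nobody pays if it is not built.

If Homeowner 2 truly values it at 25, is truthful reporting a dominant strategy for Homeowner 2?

Consider the case where Homeowner 1 reports 25 and Homeowner 3 reports 25.
Truthful report 25: project built, pays 25, utility 25 - 25 = 0.
Report 7 instead: project built, pays 7, utility 25 - 7 = 18.
Since 18 > 0, reporting 7 is strictly better here, so truthful reporting is not dominant.

No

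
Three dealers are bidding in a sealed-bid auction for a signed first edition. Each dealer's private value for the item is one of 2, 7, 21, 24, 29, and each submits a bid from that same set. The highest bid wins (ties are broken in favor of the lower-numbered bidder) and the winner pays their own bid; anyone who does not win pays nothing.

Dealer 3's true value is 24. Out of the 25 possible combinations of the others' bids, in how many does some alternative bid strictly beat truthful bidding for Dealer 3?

4

Others bid (2, 2): truth gives 0; bid 7 gives 17 > 0. Violating.
Others bid (2, 7): truth gives 0; bid 21 gives 3 > 0. Violating.
Others bid (7, 2): truth gives 0; bid 21 gives 3 > 0. Violating.
Others bid (7, 7): truth gives 0; bid 21 gives 3 > 0. Violating.
Others bid (2, 21): truth gives 0; no alternative beats it.
Others bid (2, 24): truth gives 0; no alternative beats it.
(Checking all 25 profiles: 4 have a profitable deviation, 21 do not.)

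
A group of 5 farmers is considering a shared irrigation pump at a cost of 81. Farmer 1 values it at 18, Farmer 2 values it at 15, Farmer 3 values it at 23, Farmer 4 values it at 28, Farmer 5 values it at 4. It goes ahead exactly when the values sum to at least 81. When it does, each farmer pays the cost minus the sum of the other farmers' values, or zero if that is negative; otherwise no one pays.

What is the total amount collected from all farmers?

56

Total value 88 ≥ cost 81, so it is built.
Farmer 1: others sum to 70; max(0, 81 - 70) = 11.
Farmer 2: others sum to 73; max(0, 81 - 73) = 8.
Farmer 3: others sum to 65; max(0, 81 - 65) = 16.
Farmer 4: others sum to 60; max(0, 81 - 60) = 21.
Farmer 5: others sum to 84; max(0, 81 - 84) = 0.
Total collected = 11 + 8 + 16 + 21 + 0 = 56.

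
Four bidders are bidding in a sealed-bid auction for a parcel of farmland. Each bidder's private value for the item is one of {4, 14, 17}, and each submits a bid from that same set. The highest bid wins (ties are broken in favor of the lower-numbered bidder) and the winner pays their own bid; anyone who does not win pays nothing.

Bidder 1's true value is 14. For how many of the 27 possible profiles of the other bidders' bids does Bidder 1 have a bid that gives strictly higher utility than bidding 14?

1

Others bid (4, 4, 4): truth gives 0; bid 4 gives 10 > 0. Violating.
Others bid (4, 4, 14): truth gives 0; no alternative beats it.
Others bid (4, 4, 17): truth gives 0; no alternative beats it.
(Checking all 27 profiles: 1 has a profitable deviation, 26 do not.)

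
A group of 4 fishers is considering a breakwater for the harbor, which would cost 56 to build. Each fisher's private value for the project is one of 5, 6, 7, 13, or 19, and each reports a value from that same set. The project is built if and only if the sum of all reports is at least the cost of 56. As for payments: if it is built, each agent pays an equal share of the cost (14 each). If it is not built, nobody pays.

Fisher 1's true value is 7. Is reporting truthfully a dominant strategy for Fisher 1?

Check each profile of the others' reports and compare truth against every alternative report.
Others report (13, 19, 19): truth gives -7, best alternative gives -7.
Others report (19, 13, 19): truth gives -7, best alternative gives -7.
Others report (19, 19, 13): truth gives -7, best alternative gives -7.
Others report (19, 19, 19): truth gives -7, best alternative gives -7.
Others report (5, 5, 5): truth gives 0, best alternative gives 0.
Others report (5, 5, 6): truth gives 0, best alternative gives 0.
(Remaining 119 profiles checked similarly; truth is weakly best in each.)
In every case the truthful report is at least as good as any alternative, so it is a dominant strategy.

Yes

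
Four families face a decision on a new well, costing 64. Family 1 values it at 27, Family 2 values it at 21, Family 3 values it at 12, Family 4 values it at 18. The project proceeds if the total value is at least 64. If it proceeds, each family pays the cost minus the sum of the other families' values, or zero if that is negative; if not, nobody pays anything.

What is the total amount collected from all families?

Total value 78 ≥ cost 64, so it is built.
Family 1: others sum to 51; max(0, 64 - 51) = 13.
Family 2: others sum to 57; max(0, 64 - 57) = 7.
Family 3: others sum to 66; max(0, 64 - 66) = 0.
Family 4: others sum to 60; max(0, 64 - 60) = 4.
Total collected = 13 + 7 + 0 + 4 = 24.

24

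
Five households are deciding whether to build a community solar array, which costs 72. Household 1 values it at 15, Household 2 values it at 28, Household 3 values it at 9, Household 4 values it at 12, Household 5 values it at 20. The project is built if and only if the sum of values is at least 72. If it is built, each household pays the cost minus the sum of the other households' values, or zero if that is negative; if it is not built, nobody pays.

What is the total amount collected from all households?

27

Total value 84 ≥ cost 72, so it is built.
Household 1: others sum to 69; max(0, 72 - 69) = 3.
Household 2: others sum to 56; max(0, 72 - 56) = 16.
Household 3: others sum to 75; max(0, 72 - 75) = 0.
Household 4: others sum to 72; max(0, 72 - 72) = 0.
Household 5: others sum to 64; max(0, 72 - 64) = 8.
Total collected = 3 + 16 + 0 + 0 + 8 = 27.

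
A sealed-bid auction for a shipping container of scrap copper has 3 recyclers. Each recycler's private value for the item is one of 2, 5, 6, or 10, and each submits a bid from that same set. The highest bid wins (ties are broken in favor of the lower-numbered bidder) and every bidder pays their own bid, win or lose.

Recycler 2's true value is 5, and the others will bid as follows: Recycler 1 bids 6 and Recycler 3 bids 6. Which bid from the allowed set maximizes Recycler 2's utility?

2

Bid 2: loses but pays 2, utility -2.
Bid 5: loses but pays 5, utility -5.
Bid 6: loses but pays 6, utility -6.
Bid 10: wins, pays 10, utility 5 - 10 = -5.
The best choice is 2 with utility -2.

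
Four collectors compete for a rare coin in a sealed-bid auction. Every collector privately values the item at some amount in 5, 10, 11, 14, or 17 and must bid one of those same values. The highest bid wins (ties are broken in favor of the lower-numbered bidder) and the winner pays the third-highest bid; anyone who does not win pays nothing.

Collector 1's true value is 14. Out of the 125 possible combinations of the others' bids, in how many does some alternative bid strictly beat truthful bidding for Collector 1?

27

Others bid (5, 5, 17): truth gives 0; bid 17 gives 9 > 0. Violating.
Others bid (5, 10, 17): truth gives 0; bid 17 gives 4 > 0. Violating.
Others bid (5, 11, 17): truth gives 0; bid 17 gives 3 > 0. Violating.
Others bid (5, 17, 5): truth gives 0; bid 17 gives 9 > 0. Violating.
Others bid (5, 5, 5): truth gives 9; no alternative beats it.
Others bid (5, 5, 10): truth gives 9; no alternative beats it.
(Checking all 125 profiles: 27 have a profitable deviation, 98 do not.)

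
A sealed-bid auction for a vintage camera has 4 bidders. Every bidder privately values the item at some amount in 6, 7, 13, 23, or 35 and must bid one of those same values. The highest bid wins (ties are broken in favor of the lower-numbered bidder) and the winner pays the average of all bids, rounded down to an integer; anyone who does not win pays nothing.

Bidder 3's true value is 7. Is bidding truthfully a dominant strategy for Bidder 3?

Yes

Check each profile of the others' bids and compare truth against every alternative bid.
Others bid (6, 6, 6): truth gives 1, best alternative gives 0.
Others bid (6, 6, 7): truth gives 1, best alternative gives 0.
Others bid (6, 6, 13): truth gives 0, best alternative gives 0.
Others bid (6, 6, 23): truth gives 0, best alternative gives 0.
Others bid (6, 6, 35): truth gives 0, best alternative gives 0.
Others bid (6, 7, 6): truth gives 0, best alternative gives 0.
(Remaining 119 profiles checked similarly; truth is weakly best in each.)
In every case the truthful bid is at least as good as any alternative, so it is a dominant strategy.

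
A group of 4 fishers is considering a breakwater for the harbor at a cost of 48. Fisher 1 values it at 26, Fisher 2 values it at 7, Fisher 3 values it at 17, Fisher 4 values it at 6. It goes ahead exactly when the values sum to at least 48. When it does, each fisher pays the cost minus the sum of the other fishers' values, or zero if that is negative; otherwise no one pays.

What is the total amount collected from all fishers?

Total value 56 ≥ cost 48, so it is built.
Fisher 1: others sum to 30; max(0, 48 - 30) = 18.
Fisher 2: others sum to 49; max(0, 48 - 49) = 0.
Fisher 3: others sum to 39; max(0, 48 - 39) = 9.
Fisher 4: others sum to 50; max(0, 48 - 50) = 0.
Total collected = 18 + 0 + 9 + 0 = 27.

27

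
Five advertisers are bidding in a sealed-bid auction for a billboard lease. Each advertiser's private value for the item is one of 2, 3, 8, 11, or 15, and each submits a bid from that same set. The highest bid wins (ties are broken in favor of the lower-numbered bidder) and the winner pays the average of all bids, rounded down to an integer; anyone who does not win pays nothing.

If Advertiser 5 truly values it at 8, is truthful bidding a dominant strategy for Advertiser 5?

No

Consider the case where Advertiser 1 bids 2, Advertiser 2 bids 2, Advertiser 3 bids 2 and Advertiser 4 bids 2.
Truthful bid 8: wins, pays 3, utility 8 - 3 = 5.
Bid 3 instead: wins, pays 2, utility 8 - 2 = 6.
Since 6 > 5, bidding 3 is strictly better here, so truthful bidding is not dominant.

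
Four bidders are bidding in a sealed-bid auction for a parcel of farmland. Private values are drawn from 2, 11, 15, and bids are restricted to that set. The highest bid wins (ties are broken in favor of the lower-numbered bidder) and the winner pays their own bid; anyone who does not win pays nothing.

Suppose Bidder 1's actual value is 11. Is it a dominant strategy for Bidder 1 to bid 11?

No

Consider the case where Bidder 2 bids 2, Bidder 3 bids 2 and Bidder 4 bids 2.
Truthful bid 11: wins, pays 11, utility 11 - 11 = 0.
Bid 2 instead: wins, pays 2, utility 11 - 2 = 9.
Since 9 > 0, bidding 2 is strictly better here, so truthful bidding is not dominant.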